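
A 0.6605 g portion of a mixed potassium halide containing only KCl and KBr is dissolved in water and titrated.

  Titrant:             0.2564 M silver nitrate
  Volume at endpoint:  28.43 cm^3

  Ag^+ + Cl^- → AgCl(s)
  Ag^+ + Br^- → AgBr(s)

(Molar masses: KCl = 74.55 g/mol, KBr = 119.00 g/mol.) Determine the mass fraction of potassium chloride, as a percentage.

n(AgNO3) = 0.02843 × 0.2564 = 7.289 × 10^-3 mol
Let x = n(KCl), y = n(KBr).
Titrant: 1x + 1y = 7.289 × 10^-3;  mass: 74.55x + 119.00y = 0.6605
Solving, x = 4.656 × 10^-3 mol, y = 2.634 × 10^-3 mol
mass of KCl = 4.656 × 10^-3 × 74.55 = 0.3471 g
% KCl = 0.3471 / 0.6605 × 100 = 52.55 %

52.55 %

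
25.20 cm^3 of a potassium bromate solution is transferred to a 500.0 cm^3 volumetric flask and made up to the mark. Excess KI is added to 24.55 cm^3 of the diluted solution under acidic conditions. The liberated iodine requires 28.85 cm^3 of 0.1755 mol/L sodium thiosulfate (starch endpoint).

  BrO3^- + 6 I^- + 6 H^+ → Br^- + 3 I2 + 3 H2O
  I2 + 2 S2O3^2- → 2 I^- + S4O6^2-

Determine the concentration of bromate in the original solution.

0.6820 mol/L

n(S2O3^2-) = 0.02885 × 0.1755 = 5.063 × 10^-3 mol
n(I2) = n(S2O3^2-)/2 = 2.532 × 10^-3 mol
From the 1:3 ratio, n(BrO3^-) in the aliquot = 1/3 × 2.532 × 10^-3 = 8.439 × 10^-4 mol
[BrO3^-]_dilute = 8.439 × 10^-4 / 0.02455 = 0.03437 mol/L
[BrO3^-]_original = 0.03437 × 500.0/25.20 = 0.6820 mol/L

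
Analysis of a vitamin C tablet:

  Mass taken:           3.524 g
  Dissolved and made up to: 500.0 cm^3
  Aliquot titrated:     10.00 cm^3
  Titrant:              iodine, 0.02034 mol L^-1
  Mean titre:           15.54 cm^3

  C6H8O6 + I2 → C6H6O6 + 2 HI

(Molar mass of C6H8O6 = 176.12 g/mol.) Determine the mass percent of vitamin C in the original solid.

n(I2) per titration = 0.01554 × 0.02034 = 3.161 × 10^-4 mol
n(C6H8O6) in each aliquot = 3.161 × 10^-4 mol (1:1 ratio)
n(C6H8O6) in the whole flask = 3.161 × 10^-4 × 500.0/10.00 = 0.01580 mol
mass of C6H8O6 = 0.01580 × 176.12 = 2.783 g
% C6H8O6 = 2.783 / 3.524 × 100 = 78.99 %

78.99 %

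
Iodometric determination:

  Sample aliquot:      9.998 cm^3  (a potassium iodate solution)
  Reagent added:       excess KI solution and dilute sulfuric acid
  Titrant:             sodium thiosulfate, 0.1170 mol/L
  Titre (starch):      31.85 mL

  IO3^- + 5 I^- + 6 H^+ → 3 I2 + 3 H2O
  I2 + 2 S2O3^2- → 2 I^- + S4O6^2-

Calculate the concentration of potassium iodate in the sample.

n(S2O3^2-) = 0.03185 × 0.1170 = 3.726 × 10^-3 mol
n(I2) = n(S2O3^2-)/2 = 1.863 × 10^-3 mol
From the 1:3 ratio, n(IO3^-) in the aliquot = 1/3 × 1.863 × 10^-3 = 6.211 × 10^-4 mol
[IO3^-] = 6.211 × 10^-4 / 0.009998 = 0.06212 mol/L

0.06212 mol/L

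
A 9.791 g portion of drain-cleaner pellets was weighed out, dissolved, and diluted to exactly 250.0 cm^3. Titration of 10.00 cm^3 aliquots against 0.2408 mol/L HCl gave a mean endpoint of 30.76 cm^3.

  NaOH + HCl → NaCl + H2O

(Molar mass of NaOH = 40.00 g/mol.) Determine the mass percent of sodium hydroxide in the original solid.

n(HCl) per titration = 0.03076 × 0.2408 = 7.407 × 10^-3 mol
n(NaOH) in each aliquot = 7.407 × 10^-3 mol (1:1 ratio)
n(NaOH) in the whole flask = 7.407 × 10^-3 × 250.0/10.00 = 0.1852 mol
mass of NaOH = 0.1852 × 40.00 = 7.407 g
% NaOH = 7.407 / 9.791 × 100 = 75.65 %

75.65 %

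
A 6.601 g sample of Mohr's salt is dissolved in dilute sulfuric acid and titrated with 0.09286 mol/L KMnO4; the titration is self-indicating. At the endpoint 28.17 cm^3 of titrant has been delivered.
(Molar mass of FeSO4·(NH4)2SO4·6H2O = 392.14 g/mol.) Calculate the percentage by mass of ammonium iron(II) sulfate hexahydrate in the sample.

MnO4^- + 5 Fe^2+ + 8 H^+ → Mn^2+ + 5 Fe^3+ + 4 H2O
n(KMnO4) = 0.02817 L × 0.09286 mol/L = 2.616 × 10^-3 mol
From the 5:1 ratio, n(FeSO4·(NH4)2SO4·6H2O) = 5/1 × 2.616 × 10^-3 = 0.01308 mol
mass of FeSO4·(NH4)2SO4·6H2O = 0.01308 × 392.14 g/mol = 5.129 g
% FeSO4·(NH4)2SO4·6H2O = 5.129 / 6.601 × 100 = 77.70 %

77.70 %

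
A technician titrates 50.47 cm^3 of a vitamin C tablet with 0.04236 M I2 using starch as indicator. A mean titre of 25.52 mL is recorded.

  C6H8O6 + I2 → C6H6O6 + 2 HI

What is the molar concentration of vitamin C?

0.02142 M

n(I2) = 0.02552 L × 0.04236 mol/L = 1.081 × 10^-3 mol
n(C6H8O6) = 1.081 × 10^-3 mol (1:1 mole ratio)
[C6H8O6] = 1.081 × 10^-3 mol / 0.05047 L = 0.02142 mol/L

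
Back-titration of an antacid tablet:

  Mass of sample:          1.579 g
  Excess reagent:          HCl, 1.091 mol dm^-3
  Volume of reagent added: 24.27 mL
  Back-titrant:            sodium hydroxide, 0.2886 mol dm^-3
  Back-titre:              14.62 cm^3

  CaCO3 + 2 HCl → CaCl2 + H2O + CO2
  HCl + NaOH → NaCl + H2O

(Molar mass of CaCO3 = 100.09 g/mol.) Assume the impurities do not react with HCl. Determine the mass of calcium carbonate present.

1.114 g

n(HCl) added = 0.02427 × 1.091 = 0.02648 mol
n(NaOH) used in back-titration = 0.01462 × 0.2886 = 4.219 × 10^-3 mol
n(HCl) left over = 4.219 × 10^-3 mol (1:1 ratio)
n(HCl) consumed by analyte = 0.02648 − 4.219 × 10^-3 = 0.02226 mol
From the 1:2 ratio, n(CaCO3) = 1/2 × 0.02226 = 0.01113 mol
mass of CaCO3 = 0.01113 × 100.09 = 1.114 g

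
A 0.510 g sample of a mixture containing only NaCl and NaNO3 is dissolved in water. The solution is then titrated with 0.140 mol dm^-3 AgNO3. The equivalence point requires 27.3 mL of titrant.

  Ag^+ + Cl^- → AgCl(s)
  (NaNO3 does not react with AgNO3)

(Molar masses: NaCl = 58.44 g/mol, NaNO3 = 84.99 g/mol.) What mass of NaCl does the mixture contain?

0.223 g

n(AgNO3) = 0.0273 × 0.140 = 3.82 × 10^-3 mol
Let x = n(NaCl), y = n(NaNO3).
Titrant: 1x = 3.82 × 10^-3;  mass: 58.44x + 84.99y = 0.510
Solving, x = 3.82 × 10^-3 mol, y = 3.37 × 10^-3 mol
mass of NaCl = 3.82 × 10^-3 × 58.44 = 0.223 g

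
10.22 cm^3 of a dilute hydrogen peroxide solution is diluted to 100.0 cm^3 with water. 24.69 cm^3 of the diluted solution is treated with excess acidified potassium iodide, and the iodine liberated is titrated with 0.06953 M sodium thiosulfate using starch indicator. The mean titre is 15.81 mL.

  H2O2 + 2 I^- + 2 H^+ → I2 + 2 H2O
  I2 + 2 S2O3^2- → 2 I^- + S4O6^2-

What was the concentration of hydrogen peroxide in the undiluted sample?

n(S2O3^2-) = 0.01581 × 0.06953 = 1.099 × 10^-3 mol
n(I2) = n(S2O3^2-)/2 = 5.496 × 10^-4 mol
n(H2O2) in the aliquot = 5.496 × 10^-4 mol (1:1 ratio)
[H2O2]_dilute = 5.496 × 10^-4 / 0.02469 = 0.02226 mol/L
[H2O2]_original = 0.02226 × 100.0/10.22 = 0.2178 mol/L

0.2178 M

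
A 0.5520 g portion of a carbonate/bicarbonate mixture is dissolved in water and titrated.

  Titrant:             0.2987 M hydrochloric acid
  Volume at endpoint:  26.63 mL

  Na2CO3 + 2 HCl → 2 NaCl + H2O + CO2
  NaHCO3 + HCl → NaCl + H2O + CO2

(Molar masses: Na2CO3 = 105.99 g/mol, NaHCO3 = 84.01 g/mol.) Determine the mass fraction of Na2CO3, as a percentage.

35.98 %

n(HCl) = 0.02663 × 0.2987 = 7.954 × 10^-3 mol
Let x = n(Na2CO3), y = n(NaHCO3).
Titrant: 2x + 1y = 7.954 × 10^-3;  mass: 105.99x + 84.01y = 0.5520
Solving, x = 1.874 × 10^-3 mol, y = 4.206 × 10^-3 mol
mass of Na2CO3 = 1.874 × 10^-3 × 105.99 = 0.1986 g
% Na2CO3 = 0.1986 / 0.5520 × 100 = 35.98 %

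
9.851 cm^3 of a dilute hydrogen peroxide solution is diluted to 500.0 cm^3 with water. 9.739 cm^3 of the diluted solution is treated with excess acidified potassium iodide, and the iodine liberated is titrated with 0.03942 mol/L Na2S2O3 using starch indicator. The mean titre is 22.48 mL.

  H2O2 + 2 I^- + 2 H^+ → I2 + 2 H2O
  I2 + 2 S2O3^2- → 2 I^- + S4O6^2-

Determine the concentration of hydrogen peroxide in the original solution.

2.309 mol/L

n(S2O3^2-) = 0.02248 × 0.03942 = 8.862 × 10^-4 mol
n(I2) = n(S2O3^2-)/2 = 4.431 × 10^-4 mol
n(H2O2) in the aliquot = 4.431 × 10^-4 mol (1:1 ratio)
[H2O2]_dilute = 4.431 × 10^-4 / 0.009739 = 0.04550 mol/L
[H2O2]_original = 0.04550 × 500.0/9.851 = 2.309 mol/L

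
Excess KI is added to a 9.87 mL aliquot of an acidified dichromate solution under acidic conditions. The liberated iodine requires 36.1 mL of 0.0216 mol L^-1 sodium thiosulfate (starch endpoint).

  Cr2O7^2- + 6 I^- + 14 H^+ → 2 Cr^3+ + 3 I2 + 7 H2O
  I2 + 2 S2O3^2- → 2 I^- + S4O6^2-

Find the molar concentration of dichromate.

n(S2O3^2-) = 0.0361 × 0.0216 = 7.80 × 10^-4 mol
n(I2) = n(S2O3^2-)/2 = 3.90 × 10^-4 mol
From the 1:3 ratio, n(Cr2O7^2-) in the aliquot = 1/3 × 3.90 × 10^-4 = 1.30 × 10^-4 mol
[Cr2O7^2-] = 1.30 × 10^-4 / 0.00987 = 0.0132 mol/L

0.0132 mol/L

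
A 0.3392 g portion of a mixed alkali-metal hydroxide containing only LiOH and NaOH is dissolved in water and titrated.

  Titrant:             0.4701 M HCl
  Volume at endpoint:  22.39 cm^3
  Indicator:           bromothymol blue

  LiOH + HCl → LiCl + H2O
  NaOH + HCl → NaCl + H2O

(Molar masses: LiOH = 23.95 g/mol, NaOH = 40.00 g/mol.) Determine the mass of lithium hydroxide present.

n(HCl) = 0.02239 × 0.4701 = 0.01053 mol
Let x = n(LiOH), y = n(NaOH).
Titrant: 1x + 1y = 0.01053;  mass: 23.95x + 40.00y = 0.3392
Solving, x = 5.098 × 10^-3 mol, y = 5.428 × 10^-3 mol
mass of LiOH = 5.098 × 10^-3 × 23.95 = 0.1221 g

0.1221 g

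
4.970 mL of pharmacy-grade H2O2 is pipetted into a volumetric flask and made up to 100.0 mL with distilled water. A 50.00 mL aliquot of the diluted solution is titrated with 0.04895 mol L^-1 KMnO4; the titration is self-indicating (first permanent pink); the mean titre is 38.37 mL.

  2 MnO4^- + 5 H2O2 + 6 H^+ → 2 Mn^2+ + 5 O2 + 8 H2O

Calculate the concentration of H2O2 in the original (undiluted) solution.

n(KMnO4) = 0.03837 × 0.04895 = 1.878 × 10^-3 mol
From the 5:2 ratio, n(H2O2) in the aliquot = 5/2 × 1.878 × 10^-3 = 4.696 × 10^-3 mol
[H2O2]_dilute = 4.696 × 10^-3 / 0.05000 = 0.09391 mol/L
Dilution factor = 100.0 / 4.970 = 20.12
[H2O2]_stock = 0.09391 × 20.12 = 1.890 mol/L

1.890 mol/L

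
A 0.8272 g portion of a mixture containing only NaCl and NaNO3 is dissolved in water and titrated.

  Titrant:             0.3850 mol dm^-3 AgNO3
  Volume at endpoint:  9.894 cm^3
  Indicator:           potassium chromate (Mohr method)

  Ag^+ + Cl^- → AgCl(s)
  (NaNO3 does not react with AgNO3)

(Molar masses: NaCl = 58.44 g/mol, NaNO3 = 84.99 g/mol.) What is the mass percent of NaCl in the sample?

n(AgNO3) = 0.009894 × 0.3850 = 3.809 × 10^-3 mol
Let x = n(NaCl), y = n(NaNO3).
Titrant: 1x = 3.809 × 10^-3;  mass: 58.44x + 84.99y = 0.8272
Solving, x = 3.809 × 10^-3 mol, y = 7.114 × 10^-3 mol
mass of NaCl = 3.809 × 10^-3 × 58.44 = 0.2226 g
% NaCl = 0.2226 / 0.8272 × 100 = 26.91 %

26.91 %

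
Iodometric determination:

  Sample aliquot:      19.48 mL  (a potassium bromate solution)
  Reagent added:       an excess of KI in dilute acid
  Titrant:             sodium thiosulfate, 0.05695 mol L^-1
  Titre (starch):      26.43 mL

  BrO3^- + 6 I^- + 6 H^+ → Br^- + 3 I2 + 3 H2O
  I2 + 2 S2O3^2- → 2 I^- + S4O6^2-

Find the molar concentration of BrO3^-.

0.01288 mol/L

n(S2O3^2-) = 0.02643 × 0.05695 = 1.505 × 10^-3 mol
n(I2) = n(S2O3^2-)/2 = 7.526 × 10^-4 mol
From the 1:3 ratio, n(BrO3^-) in the aliquot = 1/3 × 7.526 × 10^-4 = 2.509 × 10^-4 mol
[BrO3^-] = 2.509 × 10^-4 / 0.01948 = 0.01288 mol/L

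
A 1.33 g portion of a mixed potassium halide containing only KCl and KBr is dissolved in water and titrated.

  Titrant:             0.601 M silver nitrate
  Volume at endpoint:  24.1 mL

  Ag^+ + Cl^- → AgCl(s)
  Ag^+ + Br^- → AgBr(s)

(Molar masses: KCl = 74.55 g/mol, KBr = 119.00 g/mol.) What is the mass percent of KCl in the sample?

n(AgNO3) = 0.0241 × 0.601 = 0.0145 mol
Let x = n(KCl), y = n(KBr).
Titrant: 1x + 1y = 0.0145;  mass: 74.55x + 119.00y = 1.33
Solving, x = 8.86 × 10^-3 mol, y = 5.63 × 10^-3 mol
mass of KCl = 8.86 × 10^-3 × 74.55 = 0.660 g
% KCl = 0.660 / 1.33 × 100 = 49.6 %

49.6 %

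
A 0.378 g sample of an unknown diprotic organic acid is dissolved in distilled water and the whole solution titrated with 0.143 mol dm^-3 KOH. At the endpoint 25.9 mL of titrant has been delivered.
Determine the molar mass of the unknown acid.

n(KOH) = 0.0259 L × 0.143 mol/L = 3.70 × 10^-3 mol
From the 1:2 ratio, n(H2A) = 1/2 × 3.70 × 10^-3 = 1.85 × 10^-3 mol
M = m / n = 0.378 g / 1.85 × 10^-3 mol = 204 g/mol

204 g/mol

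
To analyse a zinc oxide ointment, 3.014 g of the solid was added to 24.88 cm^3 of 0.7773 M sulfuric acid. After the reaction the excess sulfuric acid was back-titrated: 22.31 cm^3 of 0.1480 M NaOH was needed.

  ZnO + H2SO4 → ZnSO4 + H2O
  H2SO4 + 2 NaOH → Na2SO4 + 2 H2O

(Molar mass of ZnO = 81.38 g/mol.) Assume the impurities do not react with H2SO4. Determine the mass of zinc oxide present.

1.439 g

n(H2SO4) added = 0.02488 × 0.7773 = 0.01934 mol
n(NaOH) used in back-titration = 0.02231 × 0.1480 = 3.302 × 10^-3 mol
From the 1:2 ratio, n(H2SO4) left over = 1/2 × 3.302 × 10^-3 = 1.651 × 10^-3 mol
n(H2SO4) consumed by analyte = 0.01934 − 1.651 × 10^-3 = 0.01769 mol
n(ZnO) = 0.01769 mol (1:1 ratio)
mass of ZnO = 0.01769 × 81.38 = 1.439 g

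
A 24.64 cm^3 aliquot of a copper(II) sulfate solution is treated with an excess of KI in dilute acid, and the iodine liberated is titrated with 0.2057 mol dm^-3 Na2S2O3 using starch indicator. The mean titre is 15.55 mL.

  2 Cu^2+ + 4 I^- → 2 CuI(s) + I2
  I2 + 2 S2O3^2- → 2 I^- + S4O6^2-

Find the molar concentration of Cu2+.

n(S2O3^2-) = 0.01555 × 0.2057 = 3.199 × 10^-3 mol
n(I2) = n(S2O3^2-)/2 = 1.599 × 10^-3 mol
From the 2:1 ratio, n(Cu2+) in the aliquot = 2/1 × 1.599 × 10^-3 = 3.199 × 10^-3 mol
[Cu2+] = 3.199 × 10^-3 / 0.02464 = 0.1298 mol/L

0.1298 mol/L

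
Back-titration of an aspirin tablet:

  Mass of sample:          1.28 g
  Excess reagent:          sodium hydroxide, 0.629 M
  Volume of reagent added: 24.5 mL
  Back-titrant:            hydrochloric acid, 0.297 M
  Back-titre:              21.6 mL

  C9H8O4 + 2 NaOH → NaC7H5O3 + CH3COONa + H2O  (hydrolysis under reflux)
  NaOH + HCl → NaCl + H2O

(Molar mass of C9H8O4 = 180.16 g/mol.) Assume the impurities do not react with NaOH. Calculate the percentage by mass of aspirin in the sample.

63.3 %

n(NaOH) added = 0.0245 × 0.629 = 0.0154 mol
n(HCl) used in back-titration = 0.0216 × 0.297 = 6.42 × 10^-3 mol
n(NaOH) left over = 6.42 × 10^-3 mol (1:1 ratio)
n(NaOH) consumed by analyte = 0.0154 − 6.42 × 10^-3 = 9.00 × 10^-3 mol
From the 1:2 ratio, n(C9H8O4) = 1/2 × 9.00 × 10^-3 = 4.50 × 10^-3 mol
mass of C9H8O4 = 4.50 × 10^-3 × 180.16 = 0.810 g
% C9H8O4 = 0.810 / 1.28 × 100 = 63.3 %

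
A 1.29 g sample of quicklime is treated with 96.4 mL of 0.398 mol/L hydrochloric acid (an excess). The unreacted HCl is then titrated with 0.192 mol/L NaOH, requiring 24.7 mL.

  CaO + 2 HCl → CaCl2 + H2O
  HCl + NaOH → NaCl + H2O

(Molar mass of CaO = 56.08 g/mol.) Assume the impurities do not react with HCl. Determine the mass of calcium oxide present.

0.943 g

n(HCl) added = 0.0964 × 0.398 = 0.0384 mol
n(NaOH) used in back-titration = 0.0247 × 0.192 = 4.74 × 10^-3 mol
n(HCl) left over = 4.74 × 10^-3 mol (1:1 ratio)
n(HCl) consumed by analyte = 0.0384 − 4.74 × 10^-3 = 0.0336 mol
From the 1:2 ratio, n(CaO) = 1/2 × 0.0336 = 0.0168 mol
mass of CaO = 0.0168 × 56.08 = 0.943 g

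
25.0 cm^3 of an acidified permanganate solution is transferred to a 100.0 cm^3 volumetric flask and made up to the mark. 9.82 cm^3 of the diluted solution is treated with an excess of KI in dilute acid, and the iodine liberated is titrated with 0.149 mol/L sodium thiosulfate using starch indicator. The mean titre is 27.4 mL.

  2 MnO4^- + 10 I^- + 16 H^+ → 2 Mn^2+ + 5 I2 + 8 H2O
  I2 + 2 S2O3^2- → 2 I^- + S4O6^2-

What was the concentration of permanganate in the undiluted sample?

0.333 mol/L

n(S2O3^2-) = 0.0274 × 0.149 = 4.08 × 10^-3 mol
n(I2) = n(S2O3^2-)/2 = 2.04 × 10^-3 mol
From the 2:5 ratio, n(MnO4^-) in the aliquot = 2/5 × 2.04 × 10^-3 = 8.17 × 10^-4 mol
[MnO4^-]_dilute = 8.17 × 10^-4 / 0.00982 = 0.0831 mol/L
[MnO4^-]_original = 0.0831 × 100.0/25.0 = 0.333 mol/L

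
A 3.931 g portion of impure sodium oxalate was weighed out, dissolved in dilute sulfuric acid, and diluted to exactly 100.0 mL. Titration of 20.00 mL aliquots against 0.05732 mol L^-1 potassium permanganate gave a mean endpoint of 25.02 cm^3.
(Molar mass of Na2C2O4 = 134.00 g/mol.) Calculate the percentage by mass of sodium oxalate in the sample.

61.11 %

2 MnO4^- + 5 C2O4^2- + 16 H^+ → 2 Mn^2+ + 10 CO2 + 8 H2O
n(KMnO4) per titration = 0.02502 × 0.05732 = 1.434 × 10^-3 mol
From the 5:2 ratio, n(Na2C2O4) in each aliquot = 5/2 × 1.434 × 10^-3 = 3.585 × 10^-3 mol
n(Na2C2O4) in the whole flask = 3.585 × 10^-3 × 100.0/20.00 = 0.01793 mol
mass of Na2C2O4 = 0.01793 × 134.00 = 2.402 g
% Na2C2O4 = 2.402 / 3.931 × 100 = 61.11 %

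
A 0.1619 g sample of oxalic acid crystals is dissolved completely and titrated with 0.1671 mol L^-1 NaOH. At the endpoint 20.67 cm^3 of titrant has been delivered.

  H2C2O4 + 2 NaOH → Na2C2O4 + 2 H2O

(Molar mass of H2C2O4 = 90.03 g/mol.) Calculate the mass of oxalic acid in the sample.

0.1555 g

n(NaOH) = 0.02067 L × 0.1671 mol/L = 3.454 × 10^-3 mol
From the 1:2 ratio, n(H2C2O4) = 1/2 × 3.454 × 10^-3 = 1.727 × 10^-3 mol
mass of H2C2O4 = 1.727 × 10^-3 × 90.03 g/mol = 0.1555 g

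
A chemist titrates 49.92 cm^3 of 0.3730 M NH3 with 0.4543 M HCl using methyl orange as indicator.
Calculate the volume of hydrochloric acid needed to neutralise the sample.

40.99 mL

NH3 + HCl → NH4Cl
n(NH3) = 0.04992 L × 0.3730 mol/L = 0.01862 mol
n(HCl) = 0.01862 mol (1:1 stoichiometry)
V(HCl) = 0.01862 mol / 0.4543 mol/L = 0.04099 L = 40.99 mL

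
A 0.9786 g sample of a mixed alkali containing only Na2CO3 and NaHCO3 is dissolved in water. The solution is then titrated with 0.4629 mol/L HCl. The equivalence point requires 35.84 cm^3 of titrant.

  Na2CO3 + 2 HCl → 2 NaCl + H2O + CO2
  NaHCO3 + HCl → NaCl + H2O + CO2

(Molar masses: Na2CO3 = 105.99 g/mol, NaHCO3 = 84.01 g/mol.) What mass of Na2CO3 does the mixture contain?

n(HCl) = 0.03584 × 0.4629 = 0.01659 mol
Let x = n(Na2CO3), y = n(NaHCO3).
Titrant: 2x + 1y = 0.01659;  mass: 105.99x + 84.01y = 0.9786
Solving, x = 6.693 × 10^-3 mol, y = 3.205 × 10^-3 mol
mass of Na2CO3 = 6.693 × 10^-3 × 105.99 = 0.7094 g

0.7094 g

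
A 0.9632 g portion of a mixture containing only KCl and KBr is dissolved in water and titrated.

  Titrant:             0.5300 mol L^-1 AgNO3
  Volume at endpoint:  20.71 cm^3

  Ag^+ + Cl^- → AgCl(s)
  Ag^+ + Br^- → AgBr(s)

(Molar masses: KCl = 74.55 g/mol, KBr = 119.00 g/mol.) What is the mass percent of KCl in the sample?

n(AgNO3) = 0.02071 × 0.5300 = 0.01098 mol
Let x = n(KCl), y = n(KBr).
Titrant: 1x + 1y = 0.01098;  mass: 74.55x + 119.00y = 0.9632
Solving, x = 7.716 × 10^-3 mol, y = 3.260 × 10^-3 mol
mass of KCl = 7.716 × 10^-3 × 74.55 = 0.5752 g
% KCl = 0.5752 / 0.9632 × 100 = 59.72 %

59.72 %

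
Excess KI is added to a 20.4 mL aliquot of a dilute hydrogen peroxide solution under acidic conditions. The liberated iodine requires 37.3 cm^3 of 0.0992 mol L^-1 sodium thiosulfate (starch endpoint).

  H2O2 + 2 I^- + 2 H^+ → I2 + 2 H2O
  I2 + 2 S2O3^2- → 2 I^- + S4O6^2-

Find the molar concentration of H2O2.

0.0907 mol/L

n(S2O3^2-) = 0.0373 × 0.0992 = 3.70 × 10^-3 mol
n(I2) = n(S2O3^2-)/2 = 1.85 × 10^-3 mol
n(H2O2) in the aliquot = 1.85 × 10^-3 mol (1:1 ratio)
[H2O2] = 1.85 × 10^-3 / 0.0204 = 0.0907 mol/L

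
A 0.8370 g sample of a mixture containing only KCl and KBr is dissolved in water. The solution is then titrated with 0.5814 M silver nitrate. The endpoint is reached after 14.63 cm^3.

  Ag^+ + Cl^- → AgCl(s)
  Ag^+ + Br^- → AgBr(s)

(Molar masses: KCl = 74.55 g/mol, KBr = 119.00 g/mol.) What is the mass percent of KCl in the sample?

35.11 %

n(AgNO3) = 0.01463 × 0.5814 = 8.506 × 10^-3 mol
Let x = n(KCl), y = n(KBr).
Titrant: 1x + 1y = 8.506 × 10^-3;  mass: 74.55x + 119.00y = 0.8370
Solving, x = 3.942 × 10^-3 mol, y = 4.564 × 10^-3 mol
mass of KCl = 3.942 × 10^-3 × 74.55 = 0.2938 g
% KCl = 0.2938 / 0.8370 × 100 = 35.11 %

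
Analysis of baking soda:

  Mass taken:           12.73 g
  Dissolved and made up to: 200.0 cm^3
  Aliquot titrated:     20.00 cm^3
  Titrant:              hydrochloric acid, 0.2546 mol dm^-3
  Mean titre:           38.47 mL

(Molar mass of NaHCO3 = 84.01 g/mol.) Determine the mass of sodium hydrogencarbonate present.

NaHCO3 + HCl → NaCl + H2O + CO2
n(HCl) per titration = 0.03847 × 0.2546 = 9.794 × 10^-3 mol
n(NaHCO3) in each aliquot = 9.794 × 10^-3 mol (1:1 ratio)
n(NaHCO3) in the whole flask = 9.794 × 10^-3 × 200.0/20.00 = 0.09794 mol
mass of NaHCO3 = 0.09794 × 84.01 = 8.228 g

8.228 g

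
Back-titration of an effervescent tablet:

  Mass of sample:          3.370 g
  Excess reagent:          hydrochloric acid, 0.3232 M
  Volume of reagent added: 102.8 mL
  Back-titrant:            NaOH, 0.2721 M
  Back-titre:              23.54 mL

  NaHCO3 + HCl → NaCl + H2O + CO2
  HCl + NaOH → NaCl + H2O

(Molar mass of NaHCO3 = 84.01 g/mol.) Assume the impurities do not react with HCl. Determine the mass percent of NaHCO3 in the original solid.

66.86 %

n(HCl) added = 0.1028 × 0.3232 = 0.03322 mol
n(NaOH) used in back-titration = 0.02354 × 0.2721 = 6.405 × 10^-3 mol
n(HCl) left over = 6.405 × 10^-3 mol (1:1 ratio)
n(HCl) consumed by analyte = 0.03322 − 6.405 × 10^-3 = 0.02682 mol
n(NaHCO3) = 0.02682 mol (1:1 ratio)
mass of NaHCO3 = 0.02682 × 84.01 = 2.253 g
% NaHCO3 = 2.253 / 3.370 × 100 = 66.86 %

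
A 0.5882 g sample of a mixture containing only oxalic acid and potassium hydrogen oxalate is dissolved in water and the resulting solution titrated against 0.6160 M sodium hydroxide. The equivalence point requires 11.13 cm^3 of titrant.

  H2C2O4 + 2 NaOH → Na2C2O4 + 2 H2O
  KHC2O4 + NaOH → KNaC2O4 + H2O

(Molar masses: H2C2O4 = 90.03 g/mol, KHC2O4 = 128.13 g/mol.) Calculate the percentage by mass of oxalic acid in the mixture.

26.73 %

n(NaOH) = 0.01113 × 0.6160 = 6.856 × 10^-3 mol
Let x = n(H2C2O4), y = n(KHC2O4).
Titrant: 2x + 1y = 6.856 × 10^-3;  mass: 90.03x + 128.13y = 0.5882
Solving, x = 1.746 × 10^-3 mol, y = 3.364 × 10^-3 mol
mass of H2C2O4 = 1.746 × 10^-3 × 90.03 = 0.1572 g
% H2C2O4 = 0.1572 / 0.5882 × 100 = 26.73 %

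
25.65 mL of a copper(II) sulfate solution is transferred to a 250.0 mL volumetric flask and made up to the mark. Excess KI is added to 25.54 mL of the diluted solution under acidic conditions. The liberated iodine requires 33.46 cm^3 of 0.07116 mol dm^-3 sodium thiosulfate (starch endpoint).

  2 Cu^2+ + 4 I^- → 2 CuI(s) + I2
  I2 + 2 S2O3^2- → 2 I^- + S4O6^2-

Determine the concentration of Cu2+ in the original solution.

0.9086 mol/L

n(S2O3^2-) = 0.03346 × 0.07116 = 2.381 × 10^-3 mol
n(I2) = n(S2O3^2-)/2 = 1.191 × 10^-3 mol
From the 2:1 ratio, n(Cu2+) in the aliquot = 2/1 × 1.191 × 10^-3 = 2.381 × 10^-3 mol
[Cu2+]_dilute = 2.381 × 10^-3 / 0.02554 = 0.09323 mol/L
[Cu2+]_original = 0.09323 × 250.0/25.65 = 0.9086 mol/L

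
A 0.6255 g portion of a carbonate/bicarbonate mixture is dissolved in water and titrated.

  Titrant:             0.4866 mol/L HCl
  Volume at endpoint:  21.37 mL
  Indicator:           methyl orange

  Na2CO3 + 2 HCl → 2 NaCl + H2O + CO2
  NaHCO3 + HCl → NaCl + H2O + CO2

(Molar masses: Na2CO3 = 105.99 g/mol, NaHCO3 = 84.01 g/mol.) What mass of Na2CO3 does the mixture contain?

0.4239 g

n(HCl) = 0.02137 × 0.4866 = 0.01040 mol
Let x = n(Na2CO3), y = n(NaHCO3).
Titrant: 2x + 1y = 0.01040;  mass: 105.99x + 84.01y = 0.6255
Solving, x = 4.000 × 10^-3 mol, y = 2.400 × 10^-3 mol
mass of Na2CO3 = 4.000 × 10^-3 × 105.99 = 0.4239 g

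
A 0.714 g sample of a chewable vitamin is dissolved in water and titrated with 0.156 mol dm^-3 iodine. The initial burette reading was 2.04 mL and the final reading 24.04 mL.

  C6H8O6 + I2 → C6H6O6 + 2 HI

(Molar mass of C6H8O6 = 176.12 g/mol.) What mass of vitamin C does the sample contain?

n(I2) = 0.0220 L × 0.156 mol/L = 3.43 × 10^-3 mol
n(C6H8O6) = 3.43 × 10^-3 mol (1:1 ratio)
mass of C6H8O6 = 3.43 × 10^-3 × 176.12 g/mol = 0.604 g

0.604 g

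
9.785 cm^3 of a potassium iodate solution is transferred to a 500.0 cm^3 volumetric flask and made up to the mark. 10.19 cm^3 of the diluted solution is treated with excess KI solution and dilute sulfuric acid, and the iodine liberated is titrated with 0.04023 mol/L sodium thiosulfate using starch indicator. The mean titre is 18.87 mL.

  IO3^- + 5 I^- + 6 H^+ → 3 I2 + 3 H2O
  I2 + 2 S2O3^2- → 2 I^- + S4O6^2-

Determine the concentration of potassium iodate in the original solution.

0.6345 mol/L

n(S2O3^2-) = 0.01887 × 0.04023 = 7.591 × 10^-4 mol
n(I2) = n(S2O3^2-)/2 = 3.796 × 10^-4 mol
From the 1:3 ratio, n(IO3^-) in the aliquot = 1/3 × 3.796 × 10^-4 = 1.265 × 10^-4 mol
[IO3^-]_dilute = 1.265 × 10^-4 / 0.01019 = 0.01242 mol/L
[IO3^-]_original = 0.01242 × 500.0/9.785 = 0.6345 mol/L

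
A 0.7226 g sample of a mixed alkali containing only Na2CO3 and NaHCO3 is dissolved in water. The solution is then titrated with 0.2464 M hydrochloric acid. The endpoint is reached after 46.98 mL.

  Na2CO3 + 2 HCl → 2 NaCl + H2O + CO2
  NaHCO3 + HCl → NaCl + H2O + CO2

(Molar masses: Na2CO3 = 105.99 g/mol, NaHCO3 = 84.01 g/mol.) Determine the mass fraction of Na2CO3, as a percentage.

n(HCl) = 0.04698 × 0.2464 = 0.01158 mol
Let x = n(Na2CO3), y = n(NaHCO3).
Titrant: 2x + 1y = 0.01158;  mass: 105.99x + 84.01y = 0.7226
Solving, x = 4.029 × 10^-3 mol, y = 3.519 × 10^-3 mol
mass of Na2CO3 = 4.029 × 10^-3 × 105.99 = 0.4270 g
% Na2CO3 = 0.4270 / 0.7226 × 100 = 59.09 %

59.09 %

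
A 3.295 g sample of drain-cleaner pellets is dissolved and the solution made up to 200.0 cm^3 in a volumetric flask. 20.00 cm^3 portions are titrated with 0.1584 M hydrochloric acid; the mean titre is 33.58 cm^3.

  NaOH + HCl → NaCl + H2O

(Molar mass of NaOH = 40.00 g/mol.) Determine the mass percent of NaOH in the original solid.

n(HCl) per titration = 0.03358 × 0.1584 = 5.319 × 10^-3 mol
n(NaOH) in each aliquot = 5.319 × 10^-3 mol (1:1 ratio)
n(NaOH) in the whole flask = 5.319 × 10^-3 × 200.0/20.00 = 0.05319 mol
mass of NaOH = 0.05319 × 40.00 = 2.128 g
% NaOH = 2.128 / 3.295 × 100 = 64.57 %

64.57 %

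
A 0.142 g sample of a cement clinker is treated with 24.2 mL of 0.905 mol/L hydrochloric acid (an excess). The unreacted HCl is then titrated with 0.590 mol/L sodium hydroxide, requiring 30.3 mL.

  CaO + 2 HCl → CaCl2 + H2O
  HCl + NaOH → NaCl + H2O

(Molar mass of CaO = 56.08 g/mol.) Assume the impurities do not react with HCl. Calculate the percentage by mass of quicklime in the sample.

n(HCl) added = 0.0242 × 0.905 = 0.0219 mol
n(NaOH) used in back-titration = 0.0303 × 0.590 = 0.0179 mol
n(HCl) left over = 0.0179 mol (1:1 ratio)
n(HCl) consumed by analyte = 0.0219 − 0.0179 = 4.02 × 10^-3 mol
From the 1:2 ratio, n(CaO) = 1/2 × 4.02 × 10^-3 = 2.01 × 10^-3 mol
mass of CaO = 2.01 × 10^-3 × 56.08 = 0.113 g
% CaO = 0.113 / 0.142 × 100 = 79.5 %

79.5 %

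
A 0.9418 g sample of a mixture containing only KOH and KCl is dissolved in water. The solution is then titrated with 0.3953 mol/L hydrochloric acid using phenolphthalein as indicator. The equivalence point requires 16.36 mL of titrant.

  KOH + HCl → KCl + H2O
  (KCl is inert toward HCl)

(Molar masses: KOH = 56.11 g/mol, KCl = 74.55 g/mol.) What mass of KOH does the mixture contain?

n(HCl) = 0.01636 × 0.3953 = 6.467 × 10^-3 mol
Let x = n(KOH), y = n(KCl).
Titrant: 1x = 6.467 × 10^-3;  mass: 56.11x + 74.55y = 0.9418
Solving, x = 6.467 × 10^-3 mol, y = 7.766 × 10^-3 mol
mass of KOH = 6.467 × 10^-3 × 56.11 = 0.3629 g

0.3629 g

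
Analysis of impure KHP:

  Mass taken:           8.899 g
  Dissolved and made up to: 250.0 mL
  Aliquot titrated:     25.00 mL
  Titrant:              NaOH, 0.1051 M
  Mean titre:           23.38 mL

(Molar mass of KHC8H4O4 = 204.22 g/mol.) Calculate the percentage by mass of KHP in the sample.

KHC8H4O4 + NaOH → KNaC8H4O4 + H2O
n(NaOH) per titration = 0.02338 × 0.1051 = 2.457 × 10^-3 mol
n(KHC8H4O4) in each aliquot = 2.457 × 10^-3 mol (1:1 ratio)
n(KHC8H4O4) in the whole flask = 2.457 × 10^-3 × 250.0/25.00 = 0.02457 mol
mass of KHC8H4O4 = 0.02457 × 204.22 = 5.018 g
% KHC8H4O4 = 5.018 / 8.899 × 100 = 56.39 %

56.39 %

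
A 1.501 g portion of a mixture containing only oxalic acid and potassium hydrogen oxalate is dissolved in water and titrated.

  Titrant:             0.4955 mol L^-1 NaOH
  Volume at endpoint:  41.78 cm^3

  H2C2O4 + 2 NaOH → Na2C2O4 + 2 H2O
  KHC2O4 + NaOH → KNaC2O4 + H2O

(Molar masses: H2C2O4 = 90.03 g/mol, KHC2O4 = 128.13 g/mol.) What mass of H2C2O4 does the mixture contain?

n(NaOH) = 0.04178 × 0.4955 = 0.02070 mol
Let x = n(H2C2O4), y = n(KHC2O4).
Titrant: 2x + 1y = 0.02070;  mass: 90.03x + 128.13y = 1.501
Solving, x = 6.927 × 10^-3 mol, y = 6.847 × 10^-3 mol
mass of H2C2O4 = 6.927 × 10^-3 × 90.03 = 0.6237 g

0.6237 g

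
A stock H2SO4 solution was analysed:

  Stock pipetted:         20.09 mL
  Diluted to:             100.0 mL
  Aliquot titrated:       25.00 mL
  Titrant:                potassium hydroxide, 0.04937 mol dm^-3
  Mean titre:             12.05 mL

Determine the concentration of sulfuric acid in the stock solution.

H2SO4 + 2 KOH → K2SO4 + 2 H2O
n(KOH) = 0.01205 × 0.04937 = 5.949 × 10^-4 mol
From the 1:2 ratio, n(H2SO4) in the aliquot = 1/2 × 5.949 × 10^-4 = 2.975 × 10^-4 mol
[H2SO4]_dilute = 2.975 × 10^-4 / 0.02500 = 0.01190 mol/L
Dilution factor = 100.0 / 20.09 = 4.978
[H2SO4]_stock = 0.01190 × 4.978 = 0.05922 mol/L

0.05922 mol/L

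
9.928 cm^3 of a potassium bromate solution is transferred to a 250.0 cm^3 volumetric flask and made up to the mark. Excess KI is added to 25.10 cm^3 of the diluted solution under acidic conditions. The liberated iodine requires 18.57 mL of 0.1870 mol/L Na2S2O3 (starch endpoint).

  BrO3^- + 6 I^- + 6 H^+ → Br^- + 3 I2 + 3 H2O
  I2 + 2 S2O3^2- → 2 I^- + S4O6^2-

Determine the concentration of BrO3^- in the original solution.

n(S2O3^2-) = 0.01857 × 0.1870 = 3.473 × 10^-3 mol
n(I2) = n(S2O3^2-)/2 = 1.736 × 10^-3 mol
From the 1:3 ratio, n(BrO3^-) in the aliquot = 1/3 × 1.736 × 10^-3 = 5.788 × 10^-4 mol
[BrO3^-]_dilute = 5.788 × 10^-4 / 0.02510 = 0.02306 mol/L
[BrO3^-]_original = 0.02306 × 250.0/9.928 = 0.5806 mol/L

0.5806 mol/L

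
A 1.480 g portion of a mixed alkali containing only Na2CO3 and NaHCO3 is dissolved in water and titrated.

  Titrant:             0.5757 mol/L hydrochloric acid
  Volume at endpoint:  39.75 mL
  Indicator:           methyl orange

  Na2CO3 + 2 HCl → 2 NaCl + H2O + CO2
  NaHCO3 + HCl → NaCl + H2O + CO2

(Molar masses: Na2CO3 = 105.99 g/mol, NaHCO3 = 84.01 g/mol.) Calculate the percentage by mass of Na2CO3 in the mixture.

51.09 %

n(HCl) = 0.03975 × 0.5757 = 0.02288 mol
Let x = n(Na2CO3), y = n(NaHCO3).
Titrant: 2x + 1y = 0.02288;  mass: 105.99x + 84.01y = 1.480
Solving, x = 7.134 × 10^-3 mol, y = 8.617 × 10^-3 mol
mass of Na2CO3 = 7.134 × 10^-3 × 105.99 = 0.7561 g
% Na2CO3 = 0.7561 / 1.480 × 100 = 51.09 %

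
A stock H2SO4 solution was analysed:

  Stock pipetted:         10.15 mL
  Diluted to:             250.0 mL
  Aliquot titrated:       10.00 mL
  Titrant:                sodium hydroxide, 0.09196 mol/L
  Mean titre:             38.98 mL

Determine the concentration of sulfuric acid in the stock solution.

H2SO4 + 2 NaOH → Na2SO4 + 2 H2O
n(NaOH) = 0.03898 × 0.09196 = 3.585 × 10^-3 mol
From the 1:2 ratio, n(H2SO4) in the aliquot = 1/2 × 3.585 × 10^-3 = 1.792 × 10^-3 mol
[H2SO4]_dilute = 1.792 × 10^-3 / 0.01000 = 0.1792 mol/L
Dilution factor = 250.0 / 10.15 = 24.63
[H2SO4]_stock = 0.1792 × 24.63 = 4.415 mol/L

4.415 mol/L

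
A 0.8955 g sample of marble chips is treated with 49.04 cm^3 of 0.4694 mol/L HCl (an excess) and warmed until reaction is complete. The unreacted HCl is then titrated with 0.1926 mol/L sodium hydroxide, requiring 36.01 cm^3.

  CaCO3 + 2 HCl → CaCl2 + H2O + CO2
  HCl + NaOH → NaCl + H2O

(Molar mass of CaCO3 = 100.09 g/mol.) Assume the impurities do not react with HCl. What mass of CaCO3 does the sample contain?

n(HCl) added = 0.04904 × 0.4694 = 0.02302 mol
n(NaOH) used in back-titration = 0.03601 × 0.1926 = 6.936 × 10^-3 mol
n(HCl) left over = 6.936 × 10^-3 mol (1:1 ratio)
n(HCl) consumed by analyte = 0.02302 − 6.936 × 10^-3 = 0.01608 mol
From the 1:2 ratio, n(CaCO3) = 1/2 × 0.01608 = 8.042 × 10^-3 mol
mass of CaCO3 = 8.042 × 10^-3 × 100.09 = 0.8049 g

0.8049 g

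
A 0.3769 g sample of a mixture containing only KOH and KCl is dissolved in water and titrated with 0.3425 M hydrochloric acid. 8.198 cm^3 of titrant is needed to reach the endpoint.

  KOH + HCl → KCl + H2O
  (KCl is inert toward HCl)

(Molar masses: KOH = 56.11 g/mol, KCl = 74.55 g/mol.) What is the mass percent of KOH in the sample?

n(HCl) = 0.008198 × 0.3425 = 2.808 × 10^-3 mol
Let x = n(KOH), y = n(KCl).
Titrant: 1x = 2.808 × 10^-3;  mass: 56.11x + 74.55y = 0.3769
Solving, x = 2.808 × 10^-3 mol, y = 2.942 × 10^-3 mol
mass of KOH = 2.808 × 10^-3 × 56.11 = 0.1575 g
% KOH = 0.1575 / 0.3769 × 100 = 41.80 %

41.80 %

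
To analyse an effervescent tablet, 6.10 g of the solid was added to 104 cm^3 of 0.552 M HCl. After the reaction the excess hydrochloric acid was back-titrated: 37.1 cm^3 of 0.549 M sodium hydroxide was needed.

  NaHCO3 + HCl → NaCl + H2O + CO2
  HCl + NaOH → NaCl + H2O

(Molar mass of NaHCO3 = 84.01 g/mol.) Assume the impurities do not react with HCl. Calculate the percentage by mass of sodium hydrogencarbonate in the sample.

51.0 %

n(HCl) added = 0.104 × 0.552 = 0.0574 mol
n(NaOH) used in back-titration = 0.0371 × 0.549 = 0.0204 mol
n(HCl) left over = 0.0204 mol (1:1 ratio)
n(HCl) consumed by analyte = 0.0574 − 0.0204 = 0.0370 mol
n(NaHCO3) = 0.0370 mol (1:1 ratio)
mass of NaHCO3 = 0.0370 × 84.01 = 3.11 g
% NaHCO3 = 3.11 / 6.10 × 100 = 51.0 %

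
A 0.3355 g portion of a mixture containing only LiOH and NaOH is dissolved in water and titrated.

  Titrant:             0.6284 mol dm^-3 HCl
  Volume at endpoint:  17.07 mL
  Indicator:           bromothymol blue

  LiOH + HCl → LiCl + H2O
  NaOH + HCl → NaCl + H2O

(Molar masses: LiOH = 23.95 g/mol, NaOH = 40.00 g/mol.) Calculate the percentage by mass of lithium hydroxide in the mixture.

41.62 %

n(HCl) = 0.01707 × 0.6284 = 0.01073 mol
Let x = n(LiOH), y = n(NaOH).
Titrant: 1x + 1y = 0.01073;  mass: 23.95x + 40.00y = 0.3355
Solving, x = 5.830 × 10^-3 mol, y = 4.897 × 10^-3 mol
mass of LiOH = 5.830 × 10^-3 × 23.95 = 0.1396 g
% LiOH = 0.1396 / 0.3355 × 100 = 41.62 %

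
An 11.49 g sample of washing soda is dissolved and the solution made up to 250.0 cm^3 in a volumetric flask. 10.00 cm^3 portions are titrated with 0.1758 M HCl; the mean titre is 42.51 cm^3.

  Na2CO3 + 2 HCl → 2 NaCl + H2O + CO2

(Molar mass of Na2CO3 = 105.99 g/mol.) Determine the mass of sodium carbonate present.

n(HCl) per titration = 0.04251 × 0.1758 = 7.473 × 10^-3 mol
From the 1:2 ratio, n(Na2CO3) in each aliquot = 1/2 × 7.473 × 10^-3 = 3.737 × 10^-3 mol
n(Na2CO3) in the whole flask = 3.737 × 10^-3 × 250.0/10.00 = 0.09342 mol
mass of Na2CO3 = 0.09342 × 105.99 = 9.901 g

9.901 g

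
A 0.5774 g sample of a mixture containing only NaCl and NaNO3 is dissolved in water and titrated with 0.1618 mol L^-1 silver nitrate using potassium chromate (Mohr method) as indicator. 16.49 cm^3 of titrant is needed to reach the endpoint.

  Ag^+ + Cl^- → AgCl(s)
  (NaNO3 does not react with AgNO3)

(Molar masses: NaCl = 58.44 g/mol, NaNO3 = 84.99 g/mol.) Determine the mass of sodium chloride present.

0.1559 g

n(AgNO3) = 0.01649 × 0.1618 = 2.668 × 10^-3 mol
Let x = n(NaCl), y = n(NaNO3).
Titrant: 1x = 2.668 × 10^-3;  mass: 58.44x + 84.99y = 0.5774
Solving, x = 2.668 × 10^-3 mol, y = 4.959 × 10^-3 mol
mass of NaCl = 2.668 × 10^-3 × 58.44 = 0.1559 g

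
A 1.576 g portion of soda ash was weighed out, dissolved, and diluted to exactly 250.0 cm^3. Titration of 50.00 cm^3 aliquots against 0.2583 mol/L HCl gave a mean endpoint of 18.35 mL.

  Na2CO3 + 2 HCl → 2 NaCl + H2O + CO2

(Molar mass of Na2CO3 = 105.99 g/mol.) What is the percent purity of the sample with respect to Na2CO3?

n(HCl) per titration = 0.01835 × 0.2583 = 4.740 × 10^-3 mol
From the 1:2 ratio, n(Na2CO3) in each aliquot = 1/2 × 4.740 × 10^-3 = 2.370 × 10^-3 mol
n(Na2CO3) in the whole flask = 2.370 × 10^-3 × 250.0/50.00 = 0.01185 mol
mass of Na2CO3 = 0.01185 × 105.99 = 1.256 g
% Na2CO3 = 1.256 / 1.576 × 100 = 79.69 %

79.69 %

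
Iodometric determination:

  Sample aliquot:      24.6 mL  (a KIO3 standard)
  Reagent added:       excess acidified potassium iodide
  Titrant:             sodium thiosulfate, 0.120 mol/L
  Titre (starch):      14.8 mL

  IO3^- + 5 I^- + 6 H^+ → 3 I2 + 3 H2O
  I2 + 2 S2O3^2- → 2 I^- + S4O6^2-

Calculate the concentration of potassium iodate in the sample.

0.0120 mol/L

n(S2O3^2-) = 0.0148 × 0.120 = 1.78 × 10^-3 mol
n(I2) = n(S2O3^2-)/2 = 8.88 × 10^-4 mol
From the 1:3 ratio, n(IO3^-) in the aliquot = 1/3 × 8.88 × 10^-4 = 2.96 × 10^-4 mol
[IO3^-] = 2.96 × 10^-4 / 0.0246 = 0.0120 mol/L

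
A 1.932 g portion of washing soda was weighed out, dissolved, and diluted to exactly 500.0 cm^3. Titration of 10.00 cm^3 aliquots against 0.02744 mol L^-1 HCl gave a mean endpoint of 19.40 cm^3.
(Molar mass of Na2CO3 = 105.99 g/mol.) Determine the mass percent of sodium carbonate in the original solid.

Na2CO3 + 2 HCl → 2 NaCl + H2O + CO2
n(HCl) per titration = 0.01940 × 0.02744 = 5.323 × 10^-4 mol
From the 1:2 ratio, n(Na2CO3) in each aliquot = 1/2 × 5.323 × 10^-4 = 2.662 × 10^-4 mol
n(Na2CO3) in the whole flask = 2.662 × 10^-4 × 500.0/10.00 = 0.01331 mol
mass of Na2CO3 = 0.01331 × 105.99 = 1.411 g
% Na2CO3 = 1.411 / 1.932 × 100 = 73.01 %

73.01 %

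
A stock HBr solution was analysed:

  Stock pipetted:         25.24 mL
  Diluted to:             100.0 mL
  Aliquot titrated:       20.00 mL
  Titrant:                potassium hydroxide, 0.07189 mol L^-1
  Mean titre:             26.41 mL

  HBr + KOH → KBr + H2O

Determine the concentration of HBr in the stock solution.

n(KOH) = 0.02641 × 0.07189 = 1.899 × 10^-3 mol
n(HBr) in the aliquot = 1.899 × 10^-3 mol (1:1 ratio)
[HBr]_dilute = 1.899 × 10^-3 / 0.02000 = 0.09493 mol/L
Dilution factor = 100.0 / 25.24 = 3.962
[HBr]_stock = 0.09493 × 3.962 = 0.3761 mol/L

0.3761 mol/L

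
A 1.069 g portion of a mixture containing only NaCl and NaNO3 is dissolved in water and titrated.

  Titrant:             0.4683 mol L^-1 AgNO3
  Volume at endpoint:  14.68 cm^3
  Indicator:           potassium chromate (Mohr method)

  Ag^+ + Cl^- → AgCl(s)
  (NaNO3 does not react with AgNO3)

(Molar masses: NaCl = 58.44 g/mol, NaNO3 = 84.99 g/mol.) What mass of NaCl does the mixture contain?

0.4018 g

n(AgNO3) = 0.01468 × 0.4683 = 6.875 × 10^-3 mol
Let x = n(NaCl), y = n(NaNO3).
Titrant: 1x = 6.875 × 10^-3;  mass: 58.44x + 84.99y = 1.069
Solving, x = 6.875 × 10^-3 mol, y = 7.851 × 10^-3 mol
mass of NaCl = 6.875 × 10^-3 × 58.44 = 0.4018 g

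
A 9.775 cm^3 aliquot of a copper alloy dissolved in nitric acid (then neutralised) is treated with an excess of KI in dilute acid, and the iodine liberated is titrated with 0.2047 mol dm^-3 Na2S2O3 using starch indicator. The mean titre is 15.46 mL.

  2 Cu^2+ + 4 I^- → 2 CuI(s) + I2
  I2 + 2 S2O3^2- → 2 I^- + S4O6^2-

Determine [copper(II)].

0.3238 mol/L

n(S2O3^2-) = 0.01546 × 0.2047 = 3.165 × 10^-3 mol
n(I2) = n(S2O3^2-)/2 = 1.582 × 10^-3 mol
From the 2:1 ratio, n(Cu2+) in the aliquot = 2/1 × 1.582 × 10^-3 = 3.165 × 10^-3 mol
[Cu2+] = 3.165 × 10^-3 / 0.009775 = 0.3238 mol/L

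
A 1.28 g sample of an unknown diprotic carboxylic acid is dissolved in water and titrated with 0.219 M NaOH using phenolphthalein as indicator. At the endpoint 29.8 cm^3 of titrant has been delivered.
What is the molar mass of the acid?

392 g/mol

n(NaOH) = 0.0298 L × 0.219 mol/L = 6.53 × 10^-3 mol
From the 1:2 ratio, n(H2A) = 1/2 × 6.53 × 10^-3 = 3.26 × 10^-3 mol
M = m / n = 1.28 g / 3.26 × 10^-3 mol = 392 g/mol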